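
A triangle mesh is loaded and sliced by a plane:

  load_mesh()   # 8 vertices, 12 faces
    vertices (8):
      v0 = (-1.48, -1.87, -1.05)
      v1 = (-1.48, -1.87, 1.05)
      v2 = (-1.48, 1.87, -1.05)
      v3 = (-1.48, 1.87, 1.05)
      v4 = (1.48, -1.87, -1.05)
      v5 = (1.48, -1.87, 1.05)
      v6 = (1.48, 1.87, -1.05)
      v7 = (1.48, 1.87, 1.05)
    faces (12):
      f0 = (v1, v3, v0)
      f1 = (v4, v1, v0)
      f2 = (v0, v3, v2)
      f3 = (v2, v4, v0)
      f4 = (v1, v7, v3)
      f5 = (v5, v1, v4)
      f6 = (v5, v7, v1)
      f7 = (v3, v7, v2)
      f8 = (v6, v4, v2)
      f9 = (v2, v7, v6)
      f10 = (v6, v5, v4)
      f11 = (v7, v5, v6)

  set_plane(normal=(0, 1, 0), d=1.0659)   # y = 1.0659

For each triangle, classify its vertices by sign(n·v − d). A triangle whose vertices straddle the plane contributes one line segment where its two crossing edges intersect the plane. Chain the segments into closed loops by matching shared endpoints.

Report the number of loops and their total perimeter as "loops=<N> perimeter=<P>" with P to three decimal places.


loops=1 perimeter=10.120

Straddling triangles (8 of 12):
  (v1,v3,v0) [-+-] → (-1.48, 1.0659, 1.05)–(-1.48, 1.0659, 0.5985)  len=0.4515
  (v0,v3,v2) [-++] → (-1.48, 1.0659, 0.5985)–(-1.48, 1.0659, -1.05)  len=1.6485
  (v2,v4,v0) [+--] → (-0.8436, 1.0659, -1.05)–(-1.48, 1.0659, -1.05)  len=0.6364
  (v1,v7,v3) [-++] → (0.8436, 1.0659, 1.05)–(-1.48, 1.0659, 1.05)  len=2.3236
  (v5,v7,v1) [-+-] → (1.48, 1.0659, 1.05)–(0.8436, 1.0659, 1.05)  len=0.6364
  (v6,v4,v2) [+-+] → (1.48, 1.0659, -1.05)–(-0.8436, 1.0659, -1.05)  len=2.3236
  (v6,v5,v4) [+--] → (1.48, 1.0659, -0.5985)–(1.48, 1.0659, -1.05)  len=0.4515
  (v7,v5,v6) [+-+] → (1.48, 1.0659, 1.05)–(1.48, 1.0659, -0.5985)  len=1.6485

Chained into 1 loop(s):
  loop 1: 8 segments, perimeter = 10.1200
Total perimeter = 10.120


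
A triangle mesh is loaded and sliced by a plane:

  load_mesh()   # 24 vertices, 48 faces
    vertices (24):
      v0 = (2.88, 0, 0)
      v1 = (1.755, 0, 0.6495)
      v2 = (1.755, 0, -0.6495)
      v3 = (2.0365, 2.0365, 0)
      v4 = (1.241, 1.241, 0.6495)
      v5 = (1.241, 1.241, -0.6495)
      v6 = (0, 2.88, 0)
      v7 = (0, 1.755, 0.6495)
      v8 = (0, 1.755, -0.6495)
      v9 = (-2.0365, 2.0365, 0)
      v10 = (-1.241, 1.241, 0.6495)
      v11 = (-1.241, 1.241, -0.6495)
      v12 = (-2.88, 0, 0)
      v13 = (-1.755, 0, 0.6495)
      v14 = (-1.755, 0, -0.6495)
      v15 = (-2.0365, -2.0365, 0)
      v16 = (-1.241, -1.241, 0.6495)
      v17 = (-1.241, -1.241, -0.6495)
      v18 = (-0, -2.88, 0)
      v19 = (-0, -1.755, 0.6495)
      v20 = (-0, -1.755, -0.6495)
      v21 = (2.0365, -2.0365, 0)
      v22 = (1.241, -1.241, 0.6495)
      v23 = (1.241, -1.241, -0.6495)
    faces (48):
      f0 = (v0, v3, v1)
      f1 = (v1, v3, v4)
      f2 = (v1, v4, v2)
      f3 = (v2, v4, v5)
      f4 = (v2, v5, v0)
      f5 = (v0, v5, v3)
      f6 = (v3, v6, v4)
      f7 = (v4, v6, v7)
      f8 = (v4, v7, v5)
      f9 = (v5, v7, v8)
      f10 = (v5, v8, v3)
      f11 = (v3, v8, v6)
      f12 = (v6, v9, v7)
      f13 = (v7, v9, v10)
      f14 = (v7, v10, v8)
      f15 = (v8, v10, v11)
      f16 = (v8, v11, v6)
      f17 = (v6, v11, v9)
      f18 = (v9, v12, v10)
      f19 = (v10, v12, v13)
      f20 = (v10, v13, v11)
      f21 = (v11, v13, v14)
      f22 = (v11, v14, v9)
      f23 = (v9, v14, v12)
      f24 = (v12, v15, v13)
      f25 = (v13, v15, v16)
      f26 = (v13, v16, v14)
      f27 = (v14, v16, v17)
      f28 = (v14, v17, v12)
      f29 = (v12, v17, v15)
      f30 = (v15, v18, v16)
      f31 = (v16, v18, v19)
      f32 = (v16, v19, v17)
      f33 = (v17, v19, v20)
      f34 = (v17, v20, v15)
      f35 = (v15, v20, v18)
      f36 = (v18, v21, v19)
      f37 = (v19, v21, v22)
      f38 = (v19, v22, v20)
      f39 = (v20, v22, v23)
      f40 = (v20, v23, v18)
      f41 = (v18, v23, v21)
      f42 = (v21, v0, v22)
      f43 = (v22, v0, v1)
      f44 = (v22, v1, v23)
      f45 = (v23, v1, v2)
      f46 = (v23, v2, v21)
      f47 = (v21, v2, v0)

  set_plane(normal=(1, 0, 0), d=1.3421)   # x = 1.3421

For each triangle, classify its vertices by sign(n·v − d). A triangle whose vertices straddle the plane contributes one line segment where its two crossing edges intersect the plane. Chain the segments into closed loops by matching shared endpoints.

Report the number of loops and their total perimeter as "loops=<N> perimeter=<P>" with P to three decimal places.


Straddling triangles (16 of 48):
  (v1,v3,v4) [++-] → (1.3421, 1.3421, 0.566955)–(1.3421, 0.996904, 0.6495)  len=0.3549
  (v1,v4,v2) [+-+] → (1.3421, 0.996904, 0.6495)–(1.3421, 0.996904, 0.393996)  len=0.2555
  (v2,v4,v5) [+--] → (1.3421, 0.996904, 0.393996)–(1.3421, 0.996904, -0.6495)  len=1.0435
  (v2,v5,v0) [+-+] → (1.3421, 0.996904, -0.6495)–(1.3421, 1.16445, -0.609436)  len=0.1723
  (v0,v5,v3) [+-+] → (1.3421, 1.16445, -0.609436)–(1.3421, 1.3421, -0.566955)  len=0.1827
  (v3,v6,v4) [+--] → (1.3421, 2.32411, 0)–(1.3421, 1.3421, 0.566955)  len=1.1339
  (v5,v8,v3) [--+] → (1.3421, 1.94051, -0.221465)–(1.3421, 1.3421, -0.566955)  len=0.6910
  (v3,v8,v6) [+--] → (1.3421, 1.94051, -0.221465)–(1.3421, 2.32411, 0)  len=0.4429
  (v18,v21,v19) [-+-] → (1.3421, -2.32411, 0)–(1.3421, -1.94051, 0.221465)  len=0.4429
  (v19,v21,v22) [-+-] → (1.3421, -1.94051, 0.221465)–(1.3421, -1.3421, 0.566955)  len=0.6910
  (v18,v23,v21) [--+] → (1.3421, -1.3421, -0.566955)–(1.3421, -2.32411, 0)  len=1.1339
  (v21,v0,v22) [++-] → (1.3421, -1.16445, 0.609436)–(1.3421, -1.3421, 0.566955)  len=0.1827
  (v22,v0,v1) [-++] → (1.3421, -1.16445, 0.609436)–(1.3421, -0.996904, 0.6495)  len=0.1723
  (v22,v1,v23) [-+-] → (1.3421, -0.996904, 0.6495)–(1.3421, -0.996904, -0.393996)  len=1.0435
  (v23,v1,v2) [-++] → (1.3421, -0.996904, -0.393996)–(1.3421, -0.996904, -0.6495)  len=0.2555
  (v23,v2,v21) [-++] → (1.3421, -0.996904, -0.6495)–(1.3421, -1.3421, -0.566955)  len=0.3549

Chained into 2 loop(s):
  loop 1: 8 segments, perimeter = 4.2767
  loop 2: 8 segments, perimeter = 4.2767
Total perimeter = 8.553

loops=2 perimeter=8.553


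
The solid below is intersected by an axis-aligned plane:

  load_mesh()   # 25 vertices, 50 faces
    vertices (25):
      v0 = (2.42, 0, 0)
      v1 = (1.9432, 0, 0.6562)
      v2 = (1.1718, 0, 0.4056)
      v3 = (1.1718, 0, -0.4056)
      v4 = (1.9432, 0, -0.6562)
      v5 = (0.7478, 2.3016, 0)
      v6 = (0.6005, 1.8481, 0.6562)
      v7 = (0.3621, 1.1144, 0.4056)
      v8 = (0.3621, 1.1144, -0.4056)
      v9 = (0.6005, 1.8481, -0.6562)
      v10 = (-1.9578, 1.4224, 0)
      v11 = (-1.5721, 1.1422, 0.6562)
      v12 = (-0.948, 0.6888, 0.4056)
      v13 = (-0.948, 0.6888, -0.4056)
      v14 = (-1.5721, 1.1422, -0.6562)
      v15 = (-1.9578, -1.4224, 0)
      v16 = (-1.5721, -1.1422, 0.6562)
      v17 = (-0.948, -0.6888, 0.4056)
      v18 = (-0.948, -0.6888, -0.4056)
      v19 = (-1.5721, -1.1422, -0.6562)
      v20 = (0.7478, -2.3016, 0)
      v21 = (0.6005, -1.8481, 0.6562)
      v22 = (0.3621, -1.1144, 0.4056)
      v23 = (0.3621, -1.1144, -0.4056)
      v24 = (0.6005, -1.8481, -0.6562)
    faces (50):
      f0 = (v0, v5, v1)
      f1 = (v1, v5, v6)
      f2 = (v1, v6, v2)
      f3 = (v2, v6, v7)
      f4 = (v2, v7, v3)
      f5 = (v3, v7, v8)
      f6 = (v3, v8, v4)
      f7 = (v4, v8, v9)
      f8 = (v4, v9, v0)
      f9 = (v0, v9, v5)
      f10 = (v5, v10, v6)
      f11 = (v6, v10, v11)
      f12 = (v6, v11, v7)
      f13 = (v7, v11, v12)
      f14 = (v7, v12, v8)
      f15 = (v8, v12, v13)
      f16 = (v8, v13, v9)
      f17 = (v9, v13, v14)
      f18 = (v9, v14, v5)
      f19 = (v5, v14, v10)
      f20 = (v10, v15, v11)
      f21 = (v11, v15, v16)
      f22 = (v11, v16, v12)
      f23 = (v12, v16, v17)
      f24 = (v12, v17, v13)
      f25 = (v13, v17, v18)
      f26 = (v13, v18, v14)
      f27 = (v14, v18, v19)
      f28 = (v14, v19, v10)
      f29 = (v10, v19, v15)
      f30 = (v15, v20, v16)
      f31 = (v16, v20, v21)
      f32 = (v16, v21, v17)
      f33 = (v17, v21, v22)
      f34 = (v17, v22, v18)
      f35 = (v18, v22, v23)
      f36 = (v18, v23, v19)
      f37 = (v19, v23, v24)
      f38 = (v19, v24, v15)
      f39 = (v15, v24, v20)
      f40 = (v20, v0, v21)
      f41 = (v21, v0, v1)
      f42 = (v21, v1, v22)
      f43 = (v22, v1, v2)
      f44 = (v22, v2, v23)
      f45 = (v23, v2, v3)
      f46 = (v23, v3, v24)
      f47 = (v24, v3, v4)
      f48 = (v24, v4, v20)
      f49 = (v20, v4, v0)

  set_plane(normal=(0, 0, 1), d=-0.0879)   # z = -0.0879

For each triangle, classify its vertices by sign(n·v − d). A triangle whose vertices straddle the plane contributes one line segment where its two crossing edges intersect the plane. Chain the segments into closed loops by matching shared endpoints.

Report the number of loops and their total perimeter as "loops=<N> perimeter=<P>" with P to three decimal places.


loops=2 perimeter=20.737

Straddling triangles (20 of 50):
  (v2,v7,v3) [++-] → (0.854687, 0.436446, -0.0879)–(1.1718, 0, -0.0879)  len=0.5395
  (v3,v7,v8) [-+-] → (0.854687, 0.436446, -0.0879)–(0.3621, 1.1144, -0.0879)  len=0.8380
  (v4,v9,v0) [--+] → (2.17627, 0.247559, -0.0879)–(2.35613, 0, -0.0879)  len=0.3060
  (v0,v9,v5) [+-+] → (2.17627, 0.247559, -0.0879)–(0.728069, 2.24085, -0.0879)  len=2.4638
  (v7,v12,v8) [++-] → (-0.15099, 0.947717, -0.0879)–(0.3621, 1.1144, -0.0879)  len=0.5395
  (v8,v12,v13) [-+-] → (-0.15099, 0.947717, -0.0879)–(-0.948, 0.6888, -0.0879)  len=0.8380
  (v9,v14,v5) [--+] → (0.437042, 2.14629, -0.0879)–(0.728069, 2.24085, -0.0879)  len=0.3060
  (v5,v14,v10) [+-+] → (0.437042, 2.14629, -0.0879)–(-1.90613, 1.38487, -0.0879)  len=2.4638
  (v12,v17,v13) [++-] → (-0.948, 0.149274, -0.0879)–(-0.948, 0.6888, -0.0879)  len=0.5395
  (v13,v17,v18) [-+-] → (-0.948, 0.149274, -0.0879)–(-0.948, -0.6888, -0.0879)  len=0.8381
  (v14,v19,v10) [--+] → (-1.90613, 1.07886, -0.0879)–(-1.90613, 1.38487, -0.0879)  len=0.3060
  (v10,v19,v15) [+-+] → (-1.90613, 1.07886, -0.0879)–(-1.90613, -1.38487, -0.0879)  len=2.4637
  (v17,v22,v18) [++-] → (-0.43491, -0.855483, -0.0879)–(-0.948, -0.6888, -0.0879)  len=0.5395
  (v18,v22,v23) [-+-] → (-0.43491, -0.855483, -0.0879)–(0.3621, -1.1144, -0.0879)  len=0.8380
  (v19,v24,v15) [--+] → (-1.61511, -1.47942, -0.0879)–(-1.90613, -1.38487, -0.0879)  len=0.3060
  (v15,v24,v20) [+-+] → (-1.61511, -1.47942, -0.0879)–(0.728069, -2.24085, -0.0879)  len=2.4638
  (v22,v2,v23) [++-] → (0.679213, -0.677954, -0.0879)–(0.3621, -1.1144, -0.0879)  len=0.5395
  (v23,v2,v3) [-+-] → (0.679213, -0.677954, -0.0879)–(1.1718, 0, -0.0879)  len=0.8380
  (v24,v4,v20) [--+] → (0.907927, -1.99329, -0.0879)–(0.728069, -2.24085, -0.0879)  len=0.3060
  (v20,v4,v0) [+-+] → (0.907927, -1.99329, -0.0879)–(2.35613, 0, -0.0879)  len=2.4638

Chained into 2 loop(s):
  loop 1: 10 segments, perimeter = 6.8876
  loop 2: 10 segments, perimeter = 13.8490
Total perimeter = 20.737


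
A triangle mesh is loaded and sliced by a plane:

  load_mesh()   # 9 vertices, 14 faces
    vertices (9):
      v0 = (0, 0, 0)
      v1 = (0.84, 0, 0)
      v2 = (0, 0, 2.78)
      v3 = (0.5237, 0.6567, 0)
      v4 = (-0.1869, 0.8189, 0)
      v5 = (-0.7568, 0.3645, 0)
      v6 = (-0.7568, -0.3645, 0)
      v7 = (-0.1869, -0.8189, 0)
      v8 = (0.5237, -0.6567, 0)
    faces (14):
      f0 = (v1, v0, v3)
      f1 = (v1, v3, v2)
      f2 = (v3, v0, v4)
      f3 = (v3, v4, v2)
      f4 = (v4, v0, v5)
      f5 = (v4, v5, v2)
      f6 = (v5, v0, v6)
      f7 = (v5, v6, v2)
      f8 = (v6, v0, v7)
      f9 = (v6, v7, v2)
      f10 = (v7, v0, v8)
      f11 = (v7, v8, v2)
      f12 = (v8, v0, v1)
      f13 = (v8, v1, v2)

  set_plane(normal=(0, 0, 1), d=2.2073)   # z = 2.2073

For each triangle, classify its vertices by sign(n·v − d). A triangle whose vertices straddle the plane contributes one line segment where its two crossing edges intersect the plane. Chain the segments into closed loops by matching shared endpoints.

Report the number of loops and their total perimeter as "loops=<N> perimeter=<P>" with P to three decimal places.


Straddling triangles (7 of 14):
  (v1,v3,v2) [--+] → (0.107886, 0.135285, 2.2073)–(0.173046, 0, 2.2073)  len=0.1502
  (v3,v4,v2) [--+] → (-0.0385027, 0.168699, 2.2073)–(0.107886, 0.135285, 2.2073)  len=0.1502
  (v4,v5,v2) [--+] → (-0.155906, 0.0750896, 2.2073)–(-0.0385027, 0.168699, 2.2073)  len=0.1502
  (v5,v6,v2) [--+] → (-0.155906, -0.0750896, 2.2073)–(-0.155906, 0.0750896, 2.2073)  len=0.1502
  (v6,v7,v2) [--+] → (-0.0385027, -0.168699, 2.2073)–(-0.155906, -0.0750896, 2.2073)  len=0.1502
  (v7,v8,v2) [--+] → (0.107886, -0.135285, 2.2073)–(-0.0385027, -0.168699, 2.2073)  len=0.1502
  (v8,v1,v2) [--+] → (0.173046, 0, 2.2073)–(0.107886, -0.135285, 2.2073)  len=0.1502

Chained into 1 loop(s):
  loop 1: 7 segments, perimeter = 1.0511
Total perimeter = 1.051

loops=1 perimeter=1.051


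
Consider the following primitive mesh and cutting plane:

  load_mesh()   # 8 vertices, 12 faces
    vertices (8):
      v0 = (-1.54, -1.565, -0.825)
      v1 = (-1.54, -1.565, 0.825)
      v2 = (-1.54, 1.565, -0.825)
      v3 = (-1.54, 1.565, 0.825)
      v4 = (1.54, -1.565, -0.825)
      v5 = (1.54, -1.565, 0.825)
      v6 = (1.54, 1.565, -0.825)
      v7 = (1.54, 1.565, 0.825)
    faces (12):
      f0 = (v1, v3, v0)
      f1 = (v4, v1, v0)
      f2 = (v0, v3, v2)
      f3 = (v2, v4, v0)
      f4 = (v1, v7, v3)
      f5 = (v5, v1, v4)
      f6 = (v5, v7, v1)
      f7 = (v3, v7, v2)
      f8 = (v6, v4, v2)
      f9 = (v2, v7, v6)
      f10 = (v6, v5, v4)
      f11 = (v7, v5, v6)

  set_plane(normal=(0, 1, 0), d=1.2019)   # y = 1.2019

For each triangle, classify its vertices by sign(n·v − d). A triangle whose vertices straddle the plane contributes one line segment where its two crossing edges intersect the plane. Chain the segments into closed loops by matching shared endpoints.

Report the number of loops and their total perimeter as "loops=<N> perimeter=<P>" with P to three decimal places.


loops=1 perimeter=9.460

Straddling triangles (8 of 12):
  (v1,v3,v0) [-+-] → (-1.54, 1.2019, 0.825)–(-1.54, 1.2019, 0.633589)  len=0.1914
  (v0,v3,v2) [-++] → (-1.54, 1.2019, 0.633589)–(-1.54, 1.2019, -0.825)  len=1.4586
  (v2,v4,v0) [+--] → (-1.1827, 1.2019, -0.825)–(-1.54, 1.2019, -0.825)  len=0.3573
  (v1,v7,v3) [-++] → (1.1827, 1.2019, 0.825)–(-1.54, 1.2019, 0.825)  len=2.7227
  (v5,v7,v1) [-+-] → (1.54, 1.2019, 0.825)–(1.1827, 1.2019, 0.825)  len=0.3573
  (v6,v4,v2) [+-+] → (1.54, 1.2019, -0.825)–(-1.1827, 1.2019, -0.825)  len=2.7227
  (v6,v5,v4) [+--] → (1.54, 1.2019, -0.633589)–(1.54, 1.2019, -0.825)  len=0.1914
  (v7,v5,v6) [+-+] → (1.54, 1.2019, 0.825)–(1.54, 1.2019, -0.633589)  len=1.4586

Chained into 1 loop(s):
  loop 1: 8 segments, perimeter = 9.4600
Total perimeter = 9.460


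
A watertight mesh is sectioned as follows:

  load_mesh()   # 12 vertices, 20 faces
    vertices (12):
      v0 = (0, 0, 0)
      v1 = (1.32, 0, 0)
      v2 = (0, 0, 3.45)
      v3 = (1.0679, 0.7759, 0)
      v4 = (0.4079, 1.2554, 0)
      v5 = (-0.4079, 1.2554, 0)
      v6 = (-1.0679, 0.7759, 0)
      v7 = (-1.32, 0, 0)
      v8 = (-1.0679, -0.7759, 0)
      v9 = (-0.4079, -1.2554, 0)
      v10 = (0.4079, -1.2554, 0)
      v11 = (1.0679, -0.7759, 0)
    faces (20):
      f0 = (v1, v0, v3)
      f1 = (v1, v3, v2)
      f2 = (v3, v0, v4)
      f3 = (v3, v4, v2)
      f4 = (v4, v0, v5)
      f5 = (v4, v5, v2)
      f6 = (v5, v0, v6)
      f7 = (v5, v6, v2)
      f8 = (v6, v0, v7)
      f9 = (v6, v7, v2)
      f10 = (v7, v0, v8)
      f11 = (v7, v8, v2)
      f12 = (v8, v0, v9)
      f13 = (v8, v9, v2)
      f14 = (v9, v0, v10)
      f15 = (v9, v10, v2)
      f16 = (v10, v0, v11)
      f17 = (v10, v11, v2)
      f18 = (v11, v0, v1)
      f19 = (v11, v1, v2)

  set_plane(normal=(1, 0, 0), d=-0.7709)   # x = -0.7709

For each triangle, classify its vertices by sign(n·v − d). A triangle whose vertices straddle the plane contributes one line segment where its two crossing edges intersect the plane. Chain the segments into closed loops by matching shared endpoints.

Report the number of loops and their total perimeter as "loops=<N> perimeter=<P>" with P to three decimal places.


Straddling triangles (8 of 20):
  (v5,v0,v6) [++-] → (-0.7709, 0.56011, 0)–(-0.7709, 0.991675, 0)  len=0.4316
  (v5,v6,v2) [+-+] → (-0.7709, 0.991675, 0)–(-0.7709, 0.56011, 0.9595)  len=1.0521
  (v6,v0,v7) [-+-] → (-0.7709, 0.56011, 0)–(-0.7709, 0, 0)  len=0.5601
  (v6,v7,v2) [--+] → (-0.7709, 0, 1.43515)–(-0.7709, 0.56011, 0.9595)  len=0.7348
  (v7,v0,v8) [-+-] → (-0.7709, 0, 0)–(-0.7709, -0.56011, 0)  len=0.5601
  (v7,v8,v2) [--+] → (-0.7709, -0.56011, 0.9595)–(-0.7709, 0, 1.43515)  len=0.7348
  (v8,v0,v9) [-++] → (-0.7709, -0.56011, 0)–(-0.7709, -0.991675, 0)  len=0.4316
  (v8,v9,v2) [-++] → (-0.7709, -0.991675, 0)–(-0.7709, -0.56011, 0.9595)  len=1.0521

Chained into 1 loop(s):
  loop 1: 8 segments, perimeter = 5.5572
Total perimeter = 5.557

loops=1 perimeter=5.557


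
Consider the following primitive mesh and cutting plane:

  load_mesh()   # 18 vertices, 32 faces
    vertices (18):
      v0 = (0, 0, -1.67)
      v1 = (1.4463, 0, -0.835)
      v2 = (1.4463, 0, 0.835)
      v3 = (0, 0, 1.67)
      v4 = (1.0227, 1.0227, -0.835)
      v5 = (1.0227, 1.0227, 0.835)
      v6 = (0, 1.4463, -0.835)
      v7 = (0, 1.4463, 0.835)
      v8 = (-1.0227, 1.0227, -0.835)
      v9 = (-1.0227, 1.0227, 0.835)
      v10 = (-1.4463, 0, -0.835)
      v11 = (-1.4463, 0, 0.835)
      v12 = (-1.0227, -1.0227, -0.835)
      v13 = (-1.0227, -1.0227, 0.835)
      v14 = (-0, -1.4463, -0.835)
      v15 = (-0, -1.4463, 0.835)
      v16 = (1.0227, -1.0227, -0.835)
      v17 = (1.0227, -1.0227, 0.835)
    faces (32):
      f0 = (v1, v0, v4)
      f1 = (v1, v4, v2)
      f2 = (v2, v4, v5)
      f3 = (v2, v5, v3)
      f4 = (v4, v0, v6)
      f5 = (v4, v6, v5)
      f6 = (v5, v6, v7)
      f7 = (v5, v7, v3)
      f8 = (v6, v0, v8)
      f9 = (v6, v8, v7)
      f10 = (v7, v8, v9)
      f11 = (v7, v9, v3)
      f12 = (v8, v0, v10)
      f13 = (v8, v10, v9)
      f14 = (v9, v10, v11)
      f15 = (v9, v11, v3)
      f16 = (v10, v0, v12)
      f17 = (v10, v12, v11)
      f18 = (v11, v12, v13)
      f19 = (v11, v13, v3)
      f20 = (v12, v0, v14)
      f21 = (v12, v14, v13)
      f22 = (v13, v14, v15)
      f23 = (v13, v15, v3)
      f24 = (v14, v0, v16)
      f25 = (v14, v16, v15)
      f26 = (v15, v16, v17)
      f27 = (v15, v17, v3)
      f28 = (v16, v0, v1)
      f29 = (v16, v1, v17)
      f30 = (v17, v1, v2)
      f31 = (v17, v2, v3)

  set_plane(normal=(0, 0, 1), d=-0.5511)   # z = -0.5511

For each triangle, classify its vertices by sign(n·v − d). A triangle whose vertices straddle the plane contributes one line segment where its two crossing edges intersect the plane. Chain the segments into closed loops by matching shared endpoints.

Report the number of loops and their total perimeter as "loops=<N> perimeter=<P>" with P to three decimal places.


loops=1 perimeter=8.856

Straddling triangles (16 of 32):
  (v1,v4,v2) [--+] → (1.09471, 0.848841, -0.5511)–(1.4463, 0, -0.5511)  len=0.9188
  (v2,v4,v5) [+-+] → (1.09471, 0.848841, -0.5511)–(1.0227, 1.0227, -0.5511)  len=0.1882
  (v4,v6,v5) [--+] → (0.173859, 1.37429, -0.5511)–(1.0227, 1.0227, -0.5511)  len=0.9188
  (v5,v6,v7) [+-+] → (0.173859, 1.37429, -0.5511)–(0, 1.4463, -0.5511)  len=0.1882
  (v6,v8,v7) [--+] → (-0.848841, 1.09471, -0.5511)–(0, 1.4463, -0.5511)  len=0.9188
  (v7,v8,v9) [+-+] → (-0.848841, 1.09471, -0.5511)–(-1.0227, 1.0227, -0.5511)  len=0.1882
  (v8,v10,v9) [--+] → (-1.37429, 0.173859, -0.5511)–(-1.0227, 1.0227, -0.5511)  len=0.9188
  (v9,v10,v11) [+-+] → (-1.37429, 0.173859, -0.5511)–(-1.4463, 0, -0.5511)  len=0.1882
  (v10,v12,v11) [--+] → (-1.09471, -0.848841, -0.5511)–(-1.4463, 0, -0.5511)  len=0.9188
  (v11,v12,v13) [+-+] → (-1.09471, -0.848841, -0.5511)–(-1.0227, -1.0227, -0.5511)  len=0.1882
  (v12,v14,v13) [--+] → (-0.173859, -1.37429, -0.5511)–(-1.0227, -1.0227, -0.5511)  len=0.9188
  (v13,v14,v15) [+-+] → (-0.173859, -1.37429, -0.5511)–(0, -1.4463, -0.5511)  len=0.1882
  (v14,v16,v15) [--+] → (0.848841, -1.09471, -0.5511)–(0, -1.4463, -0.5511)  len=0.9188
  (v15,v16,v17) [+-+] → (0.848841, -1.09471, -0.5511)–(1.0227, -1.0227, -0.5511)  len=0.1882
  (v16,v1,v17) [--+] → (1.37429, -0.173859, -0.5511)–(1.0227, -1.0227, -0.5511)  len=0.9188
  (v17,v1,v2) [+-+] → (1.37429, -0.173859, -0.5511)–(1.4463, 0, -0.5511)  len=0.1882

Chained into 1 loop(s):
  loop 1: 16 segments, perimeter = 8.8557
Total perimeter = 8.856


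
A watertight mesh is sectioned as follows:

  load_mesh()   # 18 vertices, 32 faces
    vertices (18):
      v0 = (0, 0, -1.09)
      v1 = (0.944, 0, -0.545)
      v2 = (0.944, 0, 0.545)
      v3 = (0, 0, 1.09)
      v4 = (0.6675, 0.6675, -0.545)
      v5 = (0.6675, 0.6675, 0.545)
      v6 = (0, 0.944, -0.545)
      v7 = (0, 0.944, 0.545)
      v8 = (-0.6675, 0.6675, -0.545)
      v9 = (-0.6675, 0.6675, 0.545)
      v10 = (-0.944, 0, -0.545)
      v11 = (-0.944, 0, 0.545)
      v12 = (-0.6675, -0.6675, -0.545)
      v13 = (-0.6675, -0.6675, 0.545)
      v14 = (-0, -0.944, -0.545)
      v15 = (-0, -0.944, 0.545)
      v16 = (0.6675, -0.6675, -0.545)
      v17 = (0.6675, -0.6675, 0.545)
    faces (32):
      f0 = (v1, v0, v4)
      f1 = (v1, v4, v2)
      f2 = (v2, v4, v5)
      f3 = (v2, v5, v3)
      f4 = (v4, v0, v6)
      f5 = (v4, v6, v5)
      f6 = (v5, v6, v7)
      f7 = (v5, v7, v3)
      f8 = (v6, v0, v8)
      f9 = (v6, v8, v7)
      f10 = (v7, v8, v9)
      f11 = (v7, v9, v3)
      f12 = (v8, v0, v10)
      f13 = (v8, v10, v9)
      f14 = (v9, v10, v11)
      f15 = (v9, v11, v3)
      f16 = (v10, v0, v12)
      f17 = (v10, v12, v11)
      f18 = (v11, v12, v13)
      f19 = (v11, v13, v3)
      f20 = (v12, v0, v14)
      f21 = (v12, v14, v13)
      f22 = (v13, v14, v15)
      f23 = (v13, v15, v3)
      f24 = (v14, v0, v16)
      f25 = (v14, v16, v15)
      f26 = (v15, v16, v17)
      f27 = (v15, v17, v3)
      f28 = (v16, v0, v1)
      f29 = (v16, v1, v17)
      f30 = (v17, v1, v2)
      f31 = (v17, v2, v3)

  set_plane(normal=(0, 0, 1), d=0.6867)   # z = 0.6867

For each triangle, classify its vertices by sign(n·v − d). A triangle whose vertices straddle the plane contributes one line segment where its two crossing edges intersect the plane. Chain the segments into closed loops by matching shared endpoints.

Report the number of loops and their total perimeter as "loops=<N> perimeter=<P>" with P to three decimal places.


loops=1 perimeter=4.277

Straddling triangles (8 of 32):
  (v2,v5,v3) [--+] → (0.49395, 0.49395, 0.6867)–(0.69856, 0, 0.6867)  len=0.5347
  (v5,v7,v3) [--+] → (0, 0.69856, 0.6867)–(0.49395, 0.49395, 0.6867)  len=0.5347
  (v7,v9,v3) [--+] → (-0.49395, 0.49395, 0.6867)–(0, 0.69856, 0.6867)  len=0.5347
  (v9,v11,v3) [--+] → (-0.69856, 0, 0.6867)–(-0.49395, 0.49395, 0.6867)  len=0.5347
  (v11,v13,v3) [--+] → (-0.49395, -0.49395, 0.6867)–(-0.69856, 0, 0.6867)  len=0.5347
  (v13,v15,v3) [--+] → (0, -0.69856, 0.6867)–(-0.49395, -0.49395, 0.6867)  len=0.5347
  (v15,v17,v3) [--+] → (0.49395, -0.49395, 0.6867)–(0, -0.69856, 0.6867)  len=0.5347
  (v17,v2,v3) [--+] → (0.69856, 0, 0.6867)–(0.49395, -0.49395, 0.6867)  len=0.5347

Chained into 1 loop(s):
  loop 1: 8 segments, perimeter = 4.2772
Total perimeter = 4.277


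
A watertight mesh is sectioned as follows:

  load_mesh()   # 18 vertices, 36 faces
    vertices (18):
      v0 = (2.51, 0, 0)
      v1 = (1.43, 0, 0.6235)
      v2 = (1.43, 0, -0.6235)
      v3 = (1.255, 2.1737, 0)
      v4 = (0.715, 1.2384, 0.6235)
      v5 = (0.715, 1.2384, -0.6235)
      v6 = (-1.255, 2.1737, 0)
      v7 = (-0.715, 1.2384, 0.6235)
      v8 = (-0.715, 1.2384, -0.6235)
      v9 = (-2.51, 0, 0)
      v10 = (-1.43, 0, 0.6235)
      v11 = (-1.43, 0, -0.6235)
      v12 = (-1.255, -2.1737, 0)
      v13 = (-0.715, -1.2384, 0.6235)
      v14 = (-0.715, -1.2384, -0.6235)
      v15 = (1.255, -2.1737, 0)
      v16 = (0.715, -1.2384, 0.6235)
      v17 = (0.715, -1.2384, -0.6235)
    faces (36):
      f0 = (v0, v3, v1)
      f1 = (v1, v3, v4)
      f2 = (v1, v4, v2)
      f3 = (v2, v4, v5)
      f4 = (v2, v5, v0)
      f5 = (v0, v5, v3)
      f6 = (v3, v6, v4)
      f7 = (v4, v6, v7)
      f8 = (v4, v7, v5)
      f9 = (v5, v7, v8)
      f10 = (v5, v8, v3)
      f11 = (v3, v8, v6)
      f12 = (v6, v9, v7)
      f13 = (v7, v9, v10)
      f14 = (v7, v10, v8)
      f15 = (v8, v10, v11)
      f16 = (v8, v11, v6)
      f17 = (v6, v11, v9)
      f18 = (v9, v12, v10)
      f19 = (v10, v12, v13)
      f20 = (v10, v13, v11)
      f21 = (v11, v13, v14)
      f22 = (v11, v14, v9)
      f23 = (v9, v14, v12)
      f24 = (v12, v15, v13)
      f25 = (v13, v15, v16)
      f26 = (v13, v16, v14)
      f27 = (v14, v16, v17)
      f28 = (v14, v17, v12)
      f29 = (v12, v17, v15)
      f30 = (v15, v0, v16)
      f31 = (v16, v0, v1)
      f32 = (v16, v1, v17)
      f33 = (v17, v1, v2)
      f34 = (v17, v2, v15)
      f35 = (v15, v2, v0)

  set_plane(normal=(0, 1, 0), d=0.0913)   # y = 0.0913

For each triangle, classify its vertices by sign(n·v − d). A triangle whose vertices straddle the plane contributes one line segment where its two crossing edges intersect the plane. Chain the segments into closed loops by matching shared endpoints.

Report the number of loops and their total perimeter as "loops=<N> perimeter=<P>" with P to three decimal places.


Straddling triangles (12 of 36):
  (v0,v3,v1) [-+-] → (2.45729, 0.0913, 0)–(1.42265, 0.0913, 0.597312)  len=1.1947
  (v1,v3,v4) [-++] → (1.42265, 0.0913, 0.597312)–(1.37729, 0.0913, 0.6235)  len=0.0524
  (v1,v4,v2) [-+-] → (1.37729, 0.0913, 0.6235)–(1.37729, 0.0913, -0.531566)  len=1.1551
  (v2,v4,v5) [-++] → (1.37729, 0.0913, -0.531566)–(1.37729, 0.0913, -0.6235)  len=0.0919
  (v2,v5,v0) [-+-] → (1.37729, 0.0913, -0.6235)–(2.37767, 0.0913, -0.045967)  len=1.1551
  (v0,v5,v3) [-++] → (2.37767, 0.0913, -0.045967)–(2.45729, 0.0913, 0)  len=0.0919
  (v6,v9,v7) [+-+] → (-2.45729, 0.0913, 0)–(-2.37767, 0.0913, 0.045967)  len=0.0919
  (v7,v9,v10) [+--] → (-2.37767, 0.0913, 0.045967)–(-1.37729, 0.0913, 0.6235)  len=1.1551
  (v7,v10,v8) [+-+] → (-1.37729, 0.0913, 0.6235)–(-1.37729, 0.0913, 0.531566)  len=0.0919
  (v8,v10,v11) [+--] → (-1.37729, 0.0913, 0.531566)–(-1.37729, 0.0913, -0.6235)  len=1.1551
  (v8,v11,v6) [+-+] → (-1.37729, 0.0913, -0.6235)–(-1.42265, 0.0913, -0.597312)  len=0.0524
  (v6,v11,v9) [+--] → (-1.42265, 0.0913, -0.597312)–(-2.45729, 0.0913, 0)  len=1.1947

Chained into 2 loop(s):
  loop 1: 6 segments, perimeter = 3.7411
  loop 2: 6 segments, perimeter = 3.7411
Total perimeter = 7.482

loops=2 perimeter=7.482


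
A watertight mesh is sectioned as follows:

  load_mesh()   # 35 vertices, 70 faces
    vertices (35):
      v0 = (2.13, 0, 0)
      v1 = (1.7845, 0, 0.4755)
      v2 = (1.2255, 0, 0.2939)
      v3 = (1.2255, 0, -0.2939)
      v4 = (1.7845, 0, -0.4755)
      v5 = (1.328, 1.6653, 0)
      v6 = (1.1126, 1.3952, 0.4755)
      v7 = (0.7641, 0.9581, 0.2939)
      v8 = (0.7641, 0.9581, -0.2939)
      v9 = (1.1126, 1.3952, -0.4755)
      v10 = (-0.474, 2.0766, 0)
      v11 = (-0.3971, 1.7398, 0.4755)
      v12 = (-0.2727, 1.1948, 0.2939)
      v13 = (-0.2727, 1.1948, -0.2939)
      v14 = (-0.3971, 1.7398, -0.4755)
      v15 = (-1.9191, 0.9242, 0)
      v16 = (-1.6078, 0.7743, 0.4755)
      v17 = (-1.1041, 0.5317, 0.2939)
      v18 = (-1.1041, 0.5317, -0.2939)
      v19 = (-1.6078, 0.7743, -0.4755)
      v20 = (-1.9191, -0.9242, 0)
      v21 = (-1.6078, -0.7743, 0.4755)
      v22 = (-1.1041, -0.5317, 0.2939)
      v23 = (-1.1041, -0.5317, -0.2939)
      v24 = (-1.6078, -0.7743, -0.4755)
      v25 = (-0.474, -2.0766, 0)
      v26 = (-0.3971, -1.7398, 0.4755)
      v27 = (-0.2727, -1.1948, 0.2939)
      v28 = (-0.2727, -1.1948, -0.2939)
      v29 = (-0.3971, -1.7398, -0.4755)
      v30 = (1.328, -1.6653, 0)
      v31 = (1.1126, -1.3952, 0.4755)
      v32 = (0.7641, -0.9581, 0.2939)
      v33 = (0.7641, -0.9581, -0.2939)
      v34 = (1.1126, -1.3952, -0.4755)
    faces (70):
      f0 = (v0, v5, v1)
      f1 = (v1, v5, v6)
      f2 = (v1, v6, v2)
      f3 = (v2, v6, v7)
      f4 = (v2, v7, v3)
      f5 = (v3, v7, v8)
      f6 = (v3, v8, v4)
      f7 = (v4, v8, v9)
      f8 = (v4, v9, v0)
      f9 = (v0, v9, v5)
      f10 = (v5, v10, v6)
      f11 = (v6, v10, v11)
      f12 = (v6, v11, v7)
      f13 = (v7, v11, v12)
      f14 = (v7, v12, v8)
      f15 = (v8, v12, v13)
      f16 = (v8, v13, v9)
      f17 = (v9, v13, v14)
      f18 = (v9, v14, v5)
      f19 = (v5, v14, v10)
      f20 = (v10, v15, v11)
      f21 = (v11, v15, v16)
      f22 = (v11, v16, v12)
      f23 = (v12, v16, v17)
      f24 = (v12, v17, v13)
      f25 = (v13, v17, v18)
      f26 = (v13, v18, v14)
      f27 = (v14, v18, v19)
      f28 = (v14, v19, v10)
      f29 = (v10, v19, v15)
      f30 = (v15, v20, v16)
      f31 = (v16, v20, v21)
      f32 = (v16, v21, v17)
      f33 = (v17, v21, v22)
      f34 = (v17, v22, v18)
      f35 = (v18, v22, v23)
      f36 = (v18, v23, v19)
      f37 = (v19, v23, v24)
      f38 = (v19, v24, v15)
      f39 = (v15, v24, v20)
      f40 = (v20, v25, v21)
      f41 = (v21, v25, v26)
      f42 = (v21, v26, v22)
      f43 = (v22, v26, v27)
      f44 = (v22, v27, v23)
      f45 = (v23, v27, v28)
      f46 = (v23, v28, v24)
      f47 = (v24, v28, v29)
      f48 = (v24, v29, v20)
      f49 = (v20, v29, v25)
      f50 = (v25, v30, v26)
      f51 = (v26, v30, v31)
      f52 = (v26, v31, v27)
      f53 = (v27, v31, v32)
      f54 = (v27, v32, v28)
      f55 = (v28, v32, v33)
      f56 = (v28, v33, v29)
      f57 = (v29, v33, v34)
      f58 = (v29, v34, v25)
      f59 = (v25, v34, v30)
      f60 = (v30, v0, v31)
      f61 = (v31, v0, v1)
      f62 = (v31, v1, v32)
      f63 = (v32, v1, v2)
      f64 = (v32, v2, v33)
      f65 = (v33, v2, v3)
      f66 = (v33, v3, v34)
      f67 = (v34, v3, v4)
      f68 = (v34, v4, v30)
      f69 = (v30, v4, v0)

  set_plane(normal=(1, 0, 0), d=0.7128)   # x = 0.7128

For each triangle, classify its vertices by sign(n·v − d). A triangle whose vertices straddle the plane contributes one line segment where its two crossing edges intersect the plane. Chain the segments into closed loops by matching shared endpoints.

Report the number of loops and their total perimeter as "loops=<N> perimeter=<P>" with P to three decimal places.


loops=2 perimeter=5.657

Straddling triangles (20 of 70):
  (v5,v10,v6) [+-+] → (0.7128, 1.80572, 0)–(0.7128, 1.5669, 0.355681)  len=0.4284
  (v6,v10,v11) [+--] → (0.7128, 1.5669, 0.355681)–(0.7128, 1.48646, 0.4755)  len=0.1443
  (v6,v11,v7) [+-+] → (0.7128, 1.48646, 0.4755)–(0.7128, 0.992634, 0.301923)  len=0.5234
  (v7,v11,v12) [+--] → (0.7128, 0.992634, 0.301923)–(0.7128, 0.969812, 0.2939)  len=0.0242
  (v7,v12,v8) [+-+] → (0.7128, 0.969812, 0.2939)–(0.7128, 0.969812, -0.264816)  len=0.5587
  (v8,v12,v13) [+--] → (0.7128, 0.969812, -0.264816)–(0.7128, 0.969812, -0.2939)  len=0.0291
  (v8,v13,v9) [+-+] → (0.7128, 0.969812, -0.2939)–(0.7128, 1.33736, -0.42309)  len=0.3896
  (v9,v13,v14) [+--] → (0.7128, 1.33736, -0.42309)–(0.7128, 1.48646, -0.4755)  len=0.1580
  (v9,v14,v5) [+-+] → (0.7128, 1.48646, -0.4755)–(0.7128, 1.69187, -0.169571)  len=0.3685
  (v5,v14,v10) [+--] → (0.7128, 1.69187, -0.169571)–(0.7128, 1.80572, 0)  len=0.2042
  (v25,v30,v26) [-+-] → (0.7128, -1.80572, 0)–(0.7128, -1.69187, 0.169571)  len=0.2042
  (v26,v30,v31) [-++] → (0.7128, -1.69187, 0.169571)–(0.7128, -1.48646, 0.4755)  len=0.3685
  (v26,v31,v27) [-+-] → (0.7128, -1.48646, 0.4755)–(0.7128, -1.33736, 0.42309)  len=0.1580
  (v27,v31,v32) [-++] → (0.7128, -1.33736, 0.42309)–(0.7128, -0.969812, 0.2939)  len=0.3896
  (v27,v32,v28) [-+-] → (0.7128, -0.969812, 0.2939)–(0.7128, -0.969812, 0.264816)  len=0.0291
  (v28,v32,v33) [-++] → (0.7128, -0.969812, 0.264816)–(0.7128, -0.969812, -0.2939)  len=0.5587
  (v28,v33,v29) [-+-] → (0.7128, -0.969812, -0.2939)–(0.7128, -0.992634, -0.301923)  len=0.0242
  (v29,v33,v34) [-++] → (0.7128, -0.992634, -0.301923)–(0.7128, -1.48646, -0.4755)  len=0.5234
  (v29,v34,v25) [-+-] → (0.7128, -1.48646, -0.4755)–(0.7128, -1.5669, -0.355681)  len=0.1443
  (v25,v34,v30) [-++] → (0.7128, -1.5669, -0.355681)–(0.7128, -1.80572, 0)  len=0.4284

Chained into 2 loop(s):
  loop 1: 10 segments, perimeter = 2.8285
  loop 2: 10 segments, perimeter = 2.8285
Total perimeter = 5.657


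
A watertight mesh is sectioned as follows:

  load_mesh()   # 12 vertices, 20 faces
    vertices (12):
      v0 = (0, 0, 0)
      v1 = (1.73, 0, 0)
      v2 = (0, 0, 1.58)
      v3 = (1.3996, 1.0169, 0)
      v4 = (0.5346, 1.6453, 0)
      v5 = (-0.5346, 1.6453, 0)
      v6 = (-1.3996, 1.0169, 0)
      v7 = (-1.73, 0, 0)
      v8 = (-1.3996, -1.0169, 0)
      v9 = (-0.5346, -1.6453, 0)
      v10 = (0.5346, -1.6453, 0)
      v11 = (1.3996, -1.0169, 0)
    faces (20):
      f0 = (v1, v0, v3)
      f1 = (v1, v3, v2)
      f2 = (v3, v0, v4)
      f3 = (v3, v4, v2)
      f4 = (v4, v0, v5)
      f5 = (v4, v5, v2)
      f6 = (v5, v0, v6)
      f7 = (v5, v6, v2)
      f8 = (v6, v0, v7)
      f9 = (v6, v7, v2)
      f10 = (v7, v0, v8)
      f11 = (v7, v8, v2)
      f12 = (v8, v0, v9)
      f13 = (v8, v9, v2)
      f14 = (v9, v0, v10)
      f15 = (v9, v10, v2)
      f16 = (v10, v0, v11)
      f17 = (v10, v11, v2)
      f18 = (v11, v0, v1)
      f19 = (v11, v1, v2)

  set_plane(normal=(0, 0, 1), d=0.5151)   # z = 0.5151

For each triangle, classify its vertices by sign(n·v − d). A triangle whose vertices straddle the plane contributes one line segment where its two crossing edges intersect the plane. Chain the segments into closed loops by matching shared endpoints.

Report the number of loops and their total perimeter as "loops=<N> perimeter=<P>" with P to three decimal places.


loops=1 perimeter=7.206

Straddling triangles (10 of 20):
  (v1,v3,v2) [--+] → (0.943313, 0.685378, 0.5151)–(1.166, 0, 0.5151)  len=0.7206
  (v3,v4,v2) [--+] → (0.360314, 1.10891, 0.5151)–(0.943313, 0.685378, 0.5151)  len=0.7206
  (v4,v5,v2) [--+] → (-0.360314, 1.10891, 0.5151)–(0.360314, 1.10891, 0.5151)  len=0.7206
  (v5,v6,v2) [--+] → (-0.943313, 0.685378, 0.5151)–(-0.360314, 1.10891, 0.5151)  len=0.7206
  (v6,v7,v2) [--+] → (-1.166, 0, 0.5151)–(-0.943313, 0.685378, 0.5151)  len=0.7206
  (v7,v8,v2) [--+] → (-0.943313, -0.685378, 0.5151)–(-1.166, 0, 0.5151)  len=0.7206
  (v8,v9,v2) [--+] → (-0.360314, -1.10891, 0.5151)–(-0.943313, -0.685378, 0.5151)  len=0.7206
  (v9,v10,v2) [--+] → (0.360314, -1.10891, 0.5151)–(-0.360314, -1.10891, 0.5151)  len=0.7206
  (v10,v11,v2) [--+] → (0.943313, -0.685378, 0.5151)–(0.360314, -1.10891, 0.5151)  len=0.7206
  (v11,v1,v2) [--+] → (1.166, 0, 0.5151)–(0.943313, -0.685378, 0.5151)  len=0.7206

Chained into 1 loop(s):
  loop 1: 10 segments, perimeter = 7.2063
Total perimeter = 7.206


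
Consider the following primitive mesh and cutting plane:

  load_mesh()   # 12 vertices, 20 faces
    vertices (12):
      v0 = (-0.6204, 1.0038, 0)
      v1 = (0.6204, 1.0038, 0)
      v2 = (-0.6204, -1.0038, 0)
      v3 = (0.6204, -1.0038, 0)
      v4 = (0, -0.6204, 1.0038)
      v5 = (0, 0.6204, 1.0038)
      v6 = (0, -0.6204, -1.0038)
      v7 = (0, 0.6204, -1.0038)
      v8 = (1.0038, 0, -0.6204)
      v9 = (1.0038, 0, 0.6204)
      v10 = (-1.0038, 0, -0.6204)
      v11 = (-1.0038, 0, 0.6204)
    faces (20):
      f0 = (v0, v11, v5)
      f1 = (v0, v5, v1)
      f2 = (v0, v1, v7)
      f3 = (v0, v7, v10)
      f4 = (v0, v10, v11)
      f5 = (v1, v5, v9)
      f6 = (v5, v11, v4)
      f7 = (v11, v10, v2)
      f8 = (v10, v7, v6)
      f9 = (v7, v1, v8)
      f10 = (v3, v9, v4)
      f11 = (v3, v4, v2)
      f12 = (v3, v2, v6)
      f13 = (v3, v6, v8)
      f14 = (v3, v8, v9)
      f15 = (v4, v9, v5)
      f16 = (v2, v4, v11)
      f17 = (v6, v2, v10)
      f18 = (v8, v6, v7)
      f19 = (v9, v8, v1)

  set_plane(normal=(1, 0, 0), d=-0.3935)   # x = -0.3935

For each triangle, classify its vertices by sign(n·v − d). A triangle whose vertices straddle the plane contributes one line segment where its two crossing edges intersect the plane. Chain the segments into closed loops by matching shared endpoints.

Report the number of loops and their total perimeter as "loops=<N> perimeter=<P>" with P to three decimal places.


loops=1 perimeter=5.832

Straddling triangles (10 of 20):
  (v0,v11,v5) [--+] → (-0.3935, 0.377197, 0.853503)–(-0.3935, 0.863578, 0.367122)  len=0.6878
  (v0,v5,v1) [-++] → (-0.3935, 0.863578, 0.367122)–(-0.3935, 1.0038, 0)  len=0.3930
  (v0,v1,v7) [-++] → (-0.3935, 1.0038, 0)–(-0.3935, 0.863578, -0.367122)  len=0.3930
  (v0,v7,v10) [-+-] → (-0.3935, 0.863578, -0.367122)–(-0.3935, 0.377197, -0.853503)  len=0.6878
  (v5,v11,v4) [+-+] → (-0.3935, 0.377197, 0.853503)–(-0.3935, -0.377197, 0.853503)  len=0.7544
  (v10,v7,v6) [-++] → (-0.3935, 0.377197, -0.853503)–(-0.3935, -0.377197, -0.853503)  len=0.7544
  (v3,v4,v2) [++-] → (-0.3935, -0.863578, 0.367122)–(-0.3935, -1.0038, 0)  len=0.3930
  (v3,v2,v6) [+-+] → (-0.3935, -1.0038, 0)–(-0.3935, -0.863578, -0.367122)  len=0.3930
  (v2,v4,v11) [-+-] → (-0.3935, -0.863578, 0.367122)–(-0.3935, -0.377197, 0.853503)  len=0.6878
  (v6,v2,v10) [+--] → (-0.3935, -0.863578, -0.367122)–(-0.3935, -0.377197, -0.853503)  len=0.6878

Chained into 1 loop(s):
  loop 1: 10 segments, perimeter = 5.8321
Total perimeter = 5.832


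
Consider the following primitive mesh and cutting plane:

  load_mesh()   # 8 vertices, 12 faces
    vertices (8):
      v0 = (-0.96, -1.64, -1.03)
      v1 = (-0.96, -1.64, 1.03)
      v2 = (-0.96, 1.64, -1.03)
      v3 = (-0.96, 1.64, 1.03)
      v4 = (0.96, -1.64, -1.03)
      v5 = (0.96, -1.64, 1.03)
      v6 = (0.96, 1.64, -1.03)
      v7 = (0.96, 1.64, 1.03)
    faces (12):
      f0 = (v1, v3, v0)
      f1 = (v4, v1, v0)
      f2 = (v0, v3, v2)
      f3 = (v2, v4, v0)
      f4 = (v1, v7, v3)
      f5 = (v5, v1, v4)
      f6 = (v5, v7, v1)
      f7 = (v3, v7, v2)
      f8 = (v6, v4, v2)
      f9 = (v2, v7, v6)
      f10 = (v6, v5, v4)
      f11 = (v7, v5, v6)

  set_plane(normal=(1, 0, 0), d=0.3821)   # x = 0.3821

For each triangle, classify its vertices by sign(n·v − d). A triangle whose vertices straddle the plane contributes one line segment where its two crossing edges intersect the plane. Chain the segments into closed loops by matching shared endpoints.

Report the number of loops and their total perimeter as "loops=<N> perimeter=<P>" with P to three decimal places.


loops=1 perimeter=10.680

Straddling triangles (8 of 12):
  (v4,v1,v0) [+--] → (0.3821, -1.64, -0.409961)–(0.3821, -1.64, -1.03)  len=0.6200
  (v2,v4,v0) [-+-] → (0.3821, -0.652754, -1.03)–(0.3821, -1.64, -1.03)  len=0.9872
  (v1,v7,v3) [-+-] → (0.3821, 0.652754, 1.03)–(0.3821, 1.64, 1.03)  len=0.9872
  (v5,v1,v4) [+-+] → (0.3821, -1.64, 1.03)–(0.3821, -1.64, -0.409961)  len=1.4400
  (v5,v7,v1) [++-] → (0.3821, 0.652754, 1.03)–(0.3821, -1.64, 1.03)  len=2.2928
  (v3,v7,v2) [-+-] → (0.3821, 1.64, 1.03)–(0.3821, 1.64, 0.409961)  len=0.6200
  (v6,v4,v2) [++-] → (0.3821, -0.652754, -1.03)–(0.3821, 1.64, -1.03)  len=2.2928
  (v2,v7,v6) [-++] → (0.3821, 1.64, 0.409961)–(0.3821, 1.64, -1.03)  len=1.4400

Chained into 1 loop(s):
  loop 1: 8 segments, perimeter = 10.6800
Total perimeter = 10.680


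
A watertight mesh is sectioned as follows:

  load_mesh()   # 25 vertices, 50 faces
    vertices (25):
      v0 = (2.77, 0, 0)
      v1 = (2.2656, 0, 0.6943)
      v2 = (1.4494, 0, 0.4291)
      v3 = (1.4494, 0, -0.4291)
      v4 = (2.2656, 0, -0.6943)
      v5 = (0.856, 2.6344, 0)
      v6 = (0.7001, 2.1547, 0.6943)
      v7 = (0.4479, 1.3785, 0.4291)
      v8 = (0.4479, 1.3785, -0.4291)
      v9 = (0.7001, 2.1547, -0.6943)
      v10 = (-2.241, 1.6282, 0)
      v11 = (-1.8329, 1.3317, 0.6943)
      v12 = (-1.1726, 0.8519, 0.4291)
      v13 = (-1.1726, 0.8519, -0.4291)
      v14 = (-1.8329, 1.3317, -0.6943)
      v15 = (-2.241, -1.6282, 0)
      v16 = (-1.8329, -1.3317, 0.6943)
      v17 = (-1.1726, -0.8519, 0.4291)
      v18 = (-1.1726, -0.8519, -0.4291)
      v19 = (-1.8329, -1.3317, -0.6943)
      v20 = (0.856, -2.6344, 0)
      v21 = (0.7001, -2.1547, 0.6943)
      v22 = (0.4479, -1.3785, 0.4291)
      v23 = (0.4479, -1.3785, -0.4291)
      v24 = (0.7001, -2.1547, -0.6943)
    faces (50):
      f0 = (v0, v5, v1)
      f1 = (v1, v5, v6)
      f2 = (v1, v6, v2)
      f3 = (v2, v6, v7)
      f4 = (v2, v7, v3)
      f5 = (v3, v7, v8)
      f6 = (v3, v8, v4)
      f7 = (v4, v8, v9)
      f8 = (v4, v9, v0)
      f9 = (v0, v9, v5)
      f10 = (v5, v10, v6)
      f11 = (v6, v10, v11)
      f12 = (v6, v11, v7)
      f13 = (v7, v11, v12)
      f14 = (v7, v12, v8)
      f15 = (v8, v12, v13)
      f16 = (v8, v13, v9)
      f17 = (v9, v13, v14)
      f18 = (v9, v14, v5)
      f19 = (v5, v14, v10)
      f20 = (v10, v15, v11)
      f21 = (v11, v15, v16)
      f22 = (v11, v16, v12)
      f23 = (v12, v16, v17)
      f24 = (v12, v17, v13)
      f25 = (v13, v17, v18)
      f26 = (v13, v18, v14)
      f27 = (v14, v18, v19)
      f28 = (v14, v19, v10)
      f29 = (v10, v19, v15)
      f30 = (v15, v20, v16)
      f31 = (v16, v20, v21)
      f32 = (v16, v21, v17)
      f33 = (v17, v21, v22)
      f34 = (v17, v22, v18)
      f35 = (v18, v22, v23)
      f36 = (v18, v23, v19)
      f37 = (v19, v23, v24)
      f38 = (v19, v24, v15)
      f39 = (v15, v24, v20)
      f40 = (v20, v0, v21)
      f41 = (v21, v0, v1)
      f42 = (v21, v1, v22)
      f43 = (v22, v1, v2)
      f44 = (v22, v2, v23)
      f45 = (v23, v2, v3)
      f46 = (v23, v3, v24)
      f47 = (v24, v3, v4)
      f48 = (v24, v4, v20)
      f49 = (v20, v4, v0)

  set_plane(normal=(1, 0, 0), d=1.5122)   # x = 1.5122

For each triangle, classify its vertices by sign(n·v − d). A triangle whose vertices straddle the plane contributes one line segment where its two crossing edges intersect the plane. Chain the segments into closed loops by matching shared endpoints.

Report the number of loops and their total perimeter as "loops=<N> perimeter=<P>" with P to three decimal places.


Straddling triangles (14 of 50):
  (v0,v5,v1) [+-+] → (1.5122, 1.73122, 0)–(1.5122, 1.40803, 0.323212)  len=0.4571
  (v1,v5,v6) [+--] → (1.5122, 1.40803, 0.323212)–(1.5122, 1.03695, 0.6943)  len=0.5248
  (v1,v6,v2) [+--] → (1.5122, 1.03695, 0.6943)–(1.5122, 0, 0.449505)  len=1.0655
  (v3,v8,v4) [--+] → (1.5122, 0.57136, -0.58438)–(1.5122, 0, -0.449505)  len=0.5871
  (v4,v8,v9) [+--] → (1.5122, 0.57136, -0.58438)–(1.5122, 1.03695, -0.6943)  len=0.4784
  (v4,v9,v0) [+-+] → (1.5122, 1.03695, -0.6943)–(1.5122, 1.30933, -0.4219)  len=0.3852
  (v0,v9,v5) [+--] → (1.5122, 1.30933, -0.4219)–(1.5122, 1.73122, 0)  len=0.5966
  (v20,v0,v21) [-+-] → (1.5122, -1.73122, 0)–(1.5122, -1.30933, 0.4219)  len=0.5966
  (v21,v0,v1) [-++] → (1.5122, -1.30933, 0.4219)–(1.5122, -1.03695, 0.6943)  len=0.3852
  (v21,v1,v22) [-+-] → (1.5122, -1.03695, 0.6943)–(1.5122, -0.57136, 0.58438)  len=0.4784
  (v22,v1,v2) [-+-] → (1.5122, -0.57136, 0.58438)–(1.5122, 0, 0.449505)  len=0.5871
  (v24,v3,v4) [--+] → (1.5122, 0, -0.449505)–(1.5122, -1.03695, -0.6943)  len=1.0655
  (v24,v4,v20) [-+-] → (1.5122, -1.03695, -0.6943)–(1.5122, -1.40803, -0.323212)  len=0.5248
  (v20,v4,v0) [-++] → (1.5122, -1.40803, -0.323212)–(1.5122, -1.73122, 0)  len=0.4571

Chained into 1 loop(s):
  loop 1: 14 segments, perimeter = 8.1893
Total perimeter = 8.189

loops=1 perimeter=8.189
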